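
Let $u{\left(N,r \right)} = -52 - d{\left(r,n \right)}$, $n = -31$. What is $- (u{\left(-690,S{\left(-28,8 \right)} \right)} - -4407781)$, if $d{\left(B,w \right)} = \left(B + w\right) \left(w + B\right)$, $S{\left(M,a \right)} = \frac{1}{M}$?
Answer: $- \frac{3454904375}{784} \approx -4.4068 \cdot 10^{6}$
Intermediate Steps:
$d{\left(B,w \right)} = \left(B + w\right)^{2}$ ($d{\left(B,w \right)} = \left(B + w\right) \left(B + w\right) = \left(B + w\right)^{2}$)
$u{\left(N,r \right)} = -52 - \left(-31 + r\right)^{2}$ ($u{\left(N,r \right)} = -52 - \left(r - 31\right)^{2} = -52 - \left(-31 + r\right)^{2}$)
$- (u{\left(-690,S{\left(-28,8 \right)} \right)} - -4407781) = - (\left(-52 - \left(-31 + \frac{1}{-28}\right)^{2}\right) - -4407781) = - (\left(-52 - \left(-31 - \frac{1}{28}\right)^{2}\right) + 4407781) = - (\left(-52 - \left(- \frac{869}{28}\right)^{2}\right) + 4407781) = - (\left(-52 - \frac{755161}{784}\right) + 4407781) = - (- \frac{795929}{784} + 4407781) = \left(-1\right) \frac{3454904375}{784} = - \frac{3454904375}{784}$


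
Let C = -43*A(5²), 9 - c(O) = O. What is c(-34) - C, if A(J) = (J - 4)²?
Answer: 19006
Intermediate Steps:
A(J) = (-4 + J)²
c(O) = 9 - O
C = -18963 (C = -43*(-4 + 5²)² = -43*(-4 + 25)² = -43*21² = -43*441 = -18963)
c(-34) - C = (9 - 1*(-34)) - 1*(-18963) = (9 + 34) + 18963 = 43 + 18963 = 19006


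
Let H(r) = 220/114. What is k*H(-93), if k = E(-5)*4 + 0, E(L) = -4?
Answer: -1760/57 ≈ -30.877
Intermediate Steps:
H(r) = 110/57 (H(r) = 220*(1/114) = 110/57)
k = -16 (k = -4*4 + 0 = -16 + 0 = -16)
k*H(-93) = -16*110/57 = -1760/57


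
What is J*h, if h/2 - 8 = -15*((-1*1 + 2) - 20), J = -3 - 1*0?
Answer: -1758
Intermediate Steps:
J = -3 (J = -3 + 0 = -3)
h = 586 (h = 16 + 2*(-15*((-1*1 + 2) - 20)) = 16 + 2*(-15*((-1 + 2) - 20)) = 16 + 2*(-15*(1 - 20)) = 16 + 2*(-15*(-19)) = 16 + 2*285 = 16 + 570 = 586)
J*h = -3*586 = -1758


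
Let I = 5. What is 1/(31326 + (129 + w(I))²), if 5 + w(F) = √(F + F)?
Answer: 5839/272674488 - 31*√10/272674488 ≈ 2.1054e-5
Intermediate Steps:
w(F) = -5 + √2*√F (w(F) = -5 + √(F + F) = -5 + √(2*F) = -5 + √2*√F)
1/(31326 + (129 + w(I))²) = 1/(31326 + (129 + (-5 + √2*√5))²) = 1/(31326 + (129 + (-5 + √10))²) = 1/(31326 + (124 + √10)²)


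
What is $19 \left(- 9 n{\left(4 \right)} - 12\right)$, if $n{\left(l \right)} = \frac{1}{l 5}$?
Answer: $- \frac{4731}{20} \approx -236.55$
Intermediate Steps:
$n{\left(l \right)} = \frac{1}{5 l}$
$19 \left(- 9 n{\left(4 \right)} - 12\right) = 19 \left(- 9 \frac{1}{5 \cdot 4} - 12\right) = 19 \left(- 9 \cdot \frac{1}{5} \cdot \frac{1}{4} - 12\right) = 19 \left(\left(-9\right) \frac{1}{20} - 12\right) = 19 \left(- \frac{9}{20} - 12\right) = 19 \left(- \frac{249}{20}\right) = - \frac{4731}{20}$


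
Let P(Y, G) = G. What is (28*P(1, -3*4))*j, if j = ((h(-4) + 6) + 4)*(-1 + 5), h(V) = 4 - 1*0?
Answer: -18816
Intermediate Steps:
h(V) = 4 (h(V) = 4 + 0 = 4)
j = 56 (j = ((4 + 6) + 4)*(-1 + 5) = (10 + 4)*4 = 14*4 = 56)
(28*P(1, -3*4))*j = (28*(-3*4))*56 = (28*(-12))*56 = -336*56 = -18816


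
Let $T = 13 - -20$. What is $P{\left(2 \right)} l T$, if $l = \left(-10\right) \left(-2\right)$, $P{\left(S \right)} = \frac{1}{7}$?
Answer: $\frac{660}{7} \approx 94.286$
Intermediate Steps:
$T = 33$ ($T = 13 + 20 = 33$)
$P{\left(S \right)} = \frac{1}{7}$
$l = 20$
$P{\left(2 \right)} l T = \frac{1}{7} \cdot 20 \cdot 33 = \frac{20}{7} \cdot 33 = \frac{660}{7}$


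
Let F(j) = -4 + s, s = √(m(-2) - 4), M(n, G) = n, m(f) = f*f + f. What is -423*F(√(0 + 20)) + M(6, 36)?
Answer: 1698 - 423*I*√2 ≈ 1698.0 - 598.21*I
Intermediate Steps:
m(f) = f + f² (m(f) = f² + f = f + f²)
s = I*√2 (s = √(-2*(1 - 2) - 4) = √(-2*(-1) - 4) = √(2 - 4) = √(-2) = I*√2 ≈ 1.4142*I)
F(j) = -4 + I*√2
-423*F(√(0 + 20)) + M(6, 36) = -423*(-4 + I*√2) + 6 = (1692 - 423*I*√2) + 6 = 1698 - 423*I*√2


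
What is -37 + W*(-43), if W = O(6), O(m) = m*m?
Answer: -1585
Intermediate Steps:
O(m) = m²
W = 36 (W = 6² = 36)
-37 + W*(-43) = -37 + 36*(-43) = -37 - 1548 = -1585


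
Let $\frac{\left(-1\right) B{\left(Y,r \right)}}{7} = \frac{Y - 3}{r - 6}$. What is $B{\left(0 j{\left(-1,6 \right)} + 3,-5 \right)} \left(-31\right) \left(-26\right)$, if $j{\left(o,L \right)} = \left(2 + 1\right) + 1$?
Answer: $0$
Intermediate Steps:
$j{\left(o,L \right)} = 4$ ($j{\left(o,L \right)} = 3 + 1 = 4$)
$B{\left(Y,r \right)} = - \frac{7 \left(-3 + Y\right)}{-6 + r}$ ($B{\left(Y,r \right)} = - 7 \frac{Y - 3}{r - 6} = - 7 \frac{-3 + Y}{-6 + r} = - \frac{7 \left(-3 + Y\right)}{-6 + r}$)
$B{\left(0 j{\left(-1,6 \right)} + 3,-5 \right)} \left(-31\right) \left(-26\right) = \frac{7 \left(3 - \left(0 \cdot 4 + 3\right)\right)}{-6 - 5} \left(-31\right) \left(-26\right) = \frac{7 \left(3 - \left(0 + 3\right)\right)}{-11} \left(-31\right) \left(-26\right) = 7 \left(- \frac{1}{11}\right) \left(3 - 3\right) \left(-31\right) \left(-26\right) = 7 \left(- \frac{1}{11}\right) 0 \left(-31\right) \left(-26\right) = 0 \left(-31\right) \left(-26\right) = 0 \left(-26\right) = 0$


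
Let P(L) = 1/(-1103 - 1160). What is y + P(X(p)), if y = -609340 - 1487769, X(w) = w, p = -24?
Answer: -4745757668/2263 ≈ -2.0971e+6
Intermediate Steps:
P(L) = -1/2263 (P(L) = 1/(-2263) = -1/2263)
y = -2097109
y + P(X(p)) = -2097109 - 1/2263 = -4745757668/2263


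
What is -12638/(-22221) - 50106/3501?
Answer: -118795532/8643969 ≈ -13.743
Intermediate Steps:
-12638/(-22221) - 50106/3501 = -12638*(-1/22221) - 50106*1/3501 = 12638/22221 - 16702/1167 = -118795532/8643969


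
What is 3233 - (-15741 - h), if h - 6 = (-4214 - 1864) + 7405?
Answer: 20307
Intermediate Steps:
h = 1333 (h = 6 + ((-4214 - 1864) + 7405) = 6 + (-6078 + 7405) = 6 + 1327 = 1333)
3233 - (-15741 - h) = 3233 - (-15741 - 1*1333) = 3233 - (-15741 - 1333) = 3233 - 1*(-17074) = 3233 + 17074 = 20307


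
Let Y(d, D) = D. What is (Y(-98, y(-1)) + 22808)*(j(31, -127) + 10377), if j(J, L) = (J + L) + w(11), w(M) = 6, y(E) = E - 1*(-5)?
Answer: 234667044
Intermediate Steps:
y(E) = 5 + E (y(E) = E + 5 = 5 + E)
j(J, L) = 6 + J + L (j(J, L) = (J + L) + 6 = 6 + J + L)
(Y(-98, y(-1)) + 22808)*(j(31, -127) + 10377) = ((5 - 1) + 22808)*((6 + 31 - 127) + 10377) = (4 + 22808)*(-90 + 10377) = 22812*10287 = 234667044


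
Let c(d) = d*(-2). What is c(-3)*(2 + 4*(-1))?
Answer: -12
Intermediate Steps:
c(d) = -2*d
c(-3)*(2 + 4*(-1)) = (-2*(-3))*(2 + 4*(-1)) = 6*(2 - 4) = 6*(-2) = -12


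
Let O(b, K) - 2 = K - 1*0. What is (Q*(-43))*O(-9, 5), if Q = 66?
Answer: -19866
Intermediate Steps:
O(b, K) = 2 + K (O(b, K) = 2 + (K - 1*0) = 2 + (K + 0) = 2 + K)
(Q*(-43))*O(-9, 5) = (66*(-43))*(2 + 5) = -2838*7 = -19866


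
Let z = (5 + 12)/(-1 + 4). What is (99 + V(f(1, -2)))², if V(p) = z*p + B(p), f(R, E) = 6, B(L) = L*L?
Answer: 28561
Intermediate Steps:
B(L) = L²
z = 17/3 ≈ 5.6667
V(p) = p² + 17*p/3 (V(p) = 17*p/3 + p² = p² + 17*p/3)
(99 + V(f(1, -2)))² = (99 + (⅓)*6*(17 + 3*6))² = (99 + (⅓)*6*(17 + 18))² = (99 + (⅓)*6*35)² = (99 + 70)² = 169² = 28561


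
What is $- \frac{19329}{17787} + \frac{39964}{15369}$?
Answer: $\frac{137924089}{91122801} \approx 1.5136$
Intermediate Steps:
$- \frac{19329}{17787} + \frac{39964}{15369} = \left(-19329\right) \frac{1}{17787} + 39964 \cdot \frac{1}{15369} = - \frac{6443}{5929} + \frac{39964}{15369} = \frac{137924089}{91122801}$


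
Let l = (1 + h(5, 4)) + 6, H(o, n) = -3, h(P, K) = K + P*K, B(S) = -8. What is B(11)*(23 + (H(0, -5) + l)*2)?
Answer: -632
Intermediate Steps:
h(P, K) = K + K*P
l = 31 (l = (1 + 4*(1 + 5)) + 6 = (1 + 4*6) + 6 = (1 + 24) + 6 = 25 + 6 = 31)
B(11)*(23 + (H(0, -5) + l)*2) = -8*(23 + (-3 + 31)*2) = -8*(23 + 28*2) = -8*(23 + 56) = -8*79 = -632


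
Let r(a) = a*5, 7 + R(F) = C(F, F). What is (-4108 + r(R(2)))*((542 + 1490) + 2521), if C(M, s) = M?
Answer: -18817549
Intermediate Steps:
R(F) = -7 + F
r(a) = 5*a
(-4108 + r(R(2)))*((542 + 1490) + 2521) = (-4108 + 5*(-7 + 2))*((542 + 1490) + 2521) = (-4108 + 5*(-5))*(2032 + 2521) = (-4108 - 25)*4553 = -4133*4553 = -18817549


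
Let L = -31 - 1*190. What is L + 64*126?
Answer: 7843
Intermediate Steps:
L = -221 (L = -31 - 190 = -221)
L + 64*126 = -221 + 64*126 = -221 + 8064 = 7843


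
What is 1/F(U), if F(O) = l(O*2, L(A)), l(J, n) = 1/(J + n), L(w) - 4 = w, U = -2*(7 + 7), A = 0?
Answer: -52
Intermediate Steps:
U = -28 (U = -2*14 = -28)
L(w) = 4 + w
F(O) = 1/(4 + 2*O) (F(O) = 1/(O*2 + (4 + 0)) = 1/(2*O + 4) = 1/(4 + 2*O))
1/F(U) = 1/(1/(2*(2 - 28))) = 1/((½)/(-26)) = 1/((½)*(-1/26)) = 1/(-1/52) = -52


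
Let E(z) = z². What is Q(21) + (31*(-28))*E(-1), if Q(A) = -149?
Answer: -1017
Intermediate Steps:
Q(21) + (31*(-28))*E(-1) = -149 + (31*(-28))*(-1)² = -149 - 868*1 = -149 - 868 = -1017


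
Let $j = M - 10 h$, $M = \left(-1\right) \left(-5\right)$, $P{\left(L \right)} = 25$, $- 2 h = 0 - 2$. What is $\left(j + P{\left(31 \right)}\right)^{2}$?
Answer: $400$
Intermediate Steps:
$h = 1$ ($h = - \frac{0 - 2}{2} = \left(- \frac{1}{2}\right) \left(-2\right) = 1$)
$M = 5$
$j = -5$ ($j = 5 - 10 = -5$)
$\left(j + P{\left(31 \right)}\right)^{2} = \left(-5 + 25\right)^{2} = 20^{2} = 400$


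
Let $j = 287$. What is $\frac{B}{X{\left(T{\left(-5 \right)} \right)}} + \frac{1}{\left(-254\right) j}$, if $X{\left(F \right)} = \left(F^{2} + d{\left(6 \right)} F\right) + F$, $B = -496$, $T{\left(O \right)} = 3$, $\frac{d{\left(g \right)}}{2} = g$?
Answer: $- \frac{2259841}{218694} \approx -10.333$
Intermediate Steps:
$d{\left(g \right)} = 2 g$
$X{\left(F \right)} = F^{2} + 13 F$ ($X{\left(F \right)} = \left(F^{2} + 2 \cdot 6 F\right) + F = \left(F^{2} + 12 F\right) + F = F^{2} + 13 F$)
$\frac{B}{X{\left(T{\left(-5 \right)} \right)}} + \frac{1}{\left(-254\right) j} = - \frac{496}{3 \left(13 + 3\right)} + \frac{1}{\left(-254\right) 287} = - \frac{496}{3 \cdot 16} - \frac{1}{72898} = - \frac{496}{48} - \frac{1}{72898} = \left(-496\right) \frac{1}{48} - \frac{1}{72898} = - \frac{31}{3} - \frac{1}{72898} = - \frac{2259841}{218694}$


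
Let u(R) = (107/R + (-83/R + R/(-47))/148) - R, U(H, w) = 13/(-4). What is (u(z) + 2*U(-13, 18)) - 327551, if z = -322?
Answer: -732953181143/2239832 ≈ -3.2724e+5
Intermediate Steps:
U(H, w) = -13/4 (U(H, w) = 13*(-¼) = -13/4)
u(R) = -6957*R/6956 + 15753/(148*R) (u(R) = (107/R + (-83/R + R*(-1/47))*(1/148)) - R = (107/R + (-83/R - R/47)*(1/148)) - R = (107/R + (-83/(148*R) - R/6956)) - R = (-R/6956 + 15753/(148*R)) - R = -6957*R/6956 + 15753/(148*R))
(u(z) + 2*U(-13, 18)) - 327551 = ((3/6956)*(246797 - 2319*(-322)²)/(-322) + 2*(-13/4)) - 327551 = ((3/6956)*(-1/322)*(246797 - 2319*103684) - 13/2) - 327551 = ((3/6956)*(-1/322)*(246797 - 240443196) - 13/2) - 327551 = ((3/6956)*(-1/322)*(-240196399) - 13/2) - 327551 = (720589197/2239832 - 13/2) - 327551 = 706030289/2239832 - 327551 = -732953181143/2239832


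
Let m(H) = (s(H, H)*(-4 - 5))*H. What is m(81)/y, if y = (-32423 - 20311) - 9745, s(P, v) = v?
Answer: 59049/62479 ≈ 0.94510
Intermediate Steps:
m(H) = -9*H**2 (m(H) = (H*(-4 - 5))*H = (H*(-9))*H = (-9*H)*H = -9*H**2)
y = -62479 (y = -52734 - 9745 = -62479)
m(81)/y = -9*81**2/(-62479) = -9*6561*(-1/62479) = -59049*(-1/62479) = 59049/62479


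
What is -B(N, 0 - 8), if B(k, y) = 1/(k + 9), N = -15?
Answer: ⅙ ≈ 0.16667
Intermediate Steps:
B(k, y) = 1/(9 + k)
-B(N, 0 - 8) = -1/(9 - 15) = -1/(-6) = -1*(-⅙) = ⅙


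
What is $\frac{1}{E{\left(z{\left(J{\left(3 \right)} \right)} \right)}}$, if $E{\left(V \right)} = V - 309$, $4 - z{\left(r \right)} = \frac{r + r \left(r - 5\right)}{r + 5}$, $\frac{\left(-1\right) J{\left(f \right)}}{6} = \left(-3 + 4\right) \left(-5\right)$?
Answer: $- \frac{7}{2291} \approx -0.0030554$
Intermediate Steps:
$J{\left(f \right)} = 30$ ($J{\left(f \right)} = - 6 \left(-3 + 4\right) \left(-5\right) = - 6 \cdot 1 \left(-5\right) = \left(-6\right) \left(-5\right) = 30$)
$z{\left(r \right)} = 4 - \frac{r + r \left(-5 + r\right)}{5 + r}$ ($z{\left(r \right)} = 4 - \frac{r + r \left(r - 5\right)}{r + 5} = 4 - \frac{r + r \left(-5 + r\right)}{5 + r}$)
$E{\left(V \right)} = -309 + V$
$\frac{1}{E{\left(z{\left(J{\left(3 \right)} \right)} \right)}} = \frac{1}{-309 + \frac{20 - 30^{2} + 8 \cdot 30}{5 + 30}} = \frac{1}{-309 + \frac{20 - 900 + 240}{35}} = \frac{1}{-309 + \frac{1}{35} \left(-640\right)} = \frac{1}{-309 - \frac{128}{7}} = \frac{1}{- \frac{2291}{7}} = - \frac{7}{2291}$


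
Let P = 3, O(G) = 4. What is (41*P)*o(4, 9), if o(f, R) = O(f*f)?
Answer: 492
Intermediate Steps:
o(f, R) = 4
(41*P)*o(4, 9) = (41*3)*4 = 123*4 = 492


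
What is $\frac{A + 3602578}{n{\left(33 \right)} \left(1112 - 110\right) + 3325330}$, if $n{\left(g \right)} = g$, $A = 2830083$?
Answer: $\frac{6432661}{3358396} \approx 1.9154$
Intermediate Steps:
$\frac{A + 3602578}{n{\left(33 \right)} \left(1112 - 110\right) + 3325330} = \frac{2830083 + 3602578}{33 \left(1112 - 110\right) + 3325330} = \frac{6432661}{33 \cdot 1002 + 3325330} = \frac{6432661}{33066 + 3325330} = \frac{6432661}{3358396}$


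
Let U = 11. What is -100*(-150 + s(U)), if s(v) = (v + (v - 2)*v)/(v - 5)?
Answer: 39500/3 ≈ 13167.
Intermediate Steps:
s(v) = (v + v*(-2 + v))/(-5 + v) (s(v) = (v + (-2 + v)*v)/(-5 + v) = (v + v*(-2 + v))/(-5 + v))
-100*(-150 + s(U)) = -100*(-150 + 11*(-1 + 11)/(-5 + 11)) = -100*(-150 + 11*10/6) = -100*(-150 + 11*(1/6)*10) = -100*(-150 + 55/3) = -100*(-395/3) = 39500/3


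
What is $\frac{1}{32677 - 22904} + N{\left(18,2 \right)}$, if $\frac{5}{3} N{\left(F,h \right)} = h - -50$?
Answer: $\frac{1524593}{48865} \approx 31.2$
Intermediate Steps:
$N{\left(F,h \right)} = 30 + \frac{3 h}{5}$ ($N{\left(F,h \right)} = \frac{3 \left(h - -50\right)}{5} = \frac{3 \left(h + 50\right)}{5} = \frac{3 \left(50 + h\right)}{5} = 30 + \frac{3 h}{5}$)
$\frac{1}{32677 - 22904} + N{\left(18,2 \right)} = \frac{1}{32677 - 22904} + \left(30 + \frac{3}{5} \cdot 2\right) = \frac{1}{9773} + \left(30 + \frac{6}{5}\right) = \frac{1}{9773} + \frac{156}{5} = \frac{1524593}{48865}$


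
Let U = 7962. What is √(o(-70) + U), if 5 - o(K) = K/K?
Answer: √7966 ≈ 89.252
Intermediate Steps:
o(K) = 4 (o(K) = 5 - K/K = 5 - 1*1 = 5 - 1 = 4)
√(o(-70) + U) = √(4 + 7962) = √7966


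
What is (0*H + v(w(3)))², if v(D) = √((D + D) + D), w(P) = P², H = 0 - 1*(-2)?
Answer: 27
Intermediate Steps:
H = 2 (H = 0 + 2 = 2)
v(D) = √3*√D (v(D) = √(2*D + D) = √(3*D) = √3*√D)
(0*H + v(w(3)))² = (0*2 + √3*√(3²))² = (0 + √3*√9)² = (0 + √3*3)² = (0 + 3*√3)² = (3*√3)² = 27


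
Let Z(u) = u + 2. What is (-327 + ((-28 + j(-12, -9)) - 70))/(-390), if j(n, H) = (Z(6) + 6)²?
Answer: 229/390 ≈ 0.58718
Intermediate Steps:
Z(u) = 2 + u
j(n, H) = 196 (j(n, H) = ((2 + 6) + 6)² = (8 + 6)² = 14² = 196)
(-327 + ((-28 + j(-12, -9)) - 70))/(-390) = (-327 + ((-28 + 196) - 70))/(-390) = (-327 + (168 - 70))*(-1/390) = (-327 + 98)*(-1/390) = -229*(-1/390) = 229/390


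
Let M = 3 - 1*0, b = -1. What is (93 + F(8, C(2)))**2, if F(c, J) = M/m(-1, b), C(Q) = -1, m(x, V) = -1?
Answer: 8100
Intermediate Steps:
M = 3 (M = 3 + 0 = 3)
F(c, J) = -3 (F(c, J) = 3/(-1) = 3*(-1) = -3)
(93 + F(8, C(2)))**2 = (93 - 3)**2 = 90**2 = 8100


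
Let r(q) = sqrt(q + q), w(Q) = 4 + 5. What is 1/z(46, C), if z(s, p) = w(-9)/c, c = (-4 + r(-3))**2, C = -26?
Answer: (4 - I*sqrt(6))**2/9 ≈ 1.1111 - 2.1773*I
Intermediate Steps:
w(Q) = 9
r(q) = sqrt(2)*sqrt(q) (r(q) = sqrt(2*q) = sqrt(2)*sqrt(q))
c = (-4 + I*sqrt(6))**2 (c = (-4 + sqrt(2)*sqrt(-3))**2 = (-4 + sqrt(2)*(I*sqrt(3)))**2 = (-4 + I*sqrt(6))**2 ≈ 10.0 - 19.596*I)
z(s, p) = 9/(4 - I*sqrt(6))**2 (z(s, p) = 9/((4 - I*sqrt(6))**2) = 9/(4 - I*sqrt(6))**2)
1/z(46, C) = 1/(9/(4 - I*sqrt(6))**2) = (4 - I*sqrt(6))**2/9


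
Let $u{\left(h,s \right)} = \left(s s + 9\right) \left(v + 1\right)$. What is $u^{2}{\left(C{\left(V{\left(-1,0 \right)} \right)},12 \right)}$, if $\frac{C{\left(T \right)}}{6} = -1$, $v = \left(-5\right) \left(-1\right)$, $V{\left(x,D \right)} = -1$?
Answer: $842724$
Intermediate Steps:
$v = 5$
$C{\left(T \right)} = -6$ ($C{\left(T \right)} = 6 \left(-1\right) = -6$)
$u{\left(h,s \right)} = 54 + 6 s^{2}$ ($u{\left(h,s \right)} = \left(s s + 9\right) \left(5 + 1\right) = \left(s^{2} + 9\right) 6 = \left(9 + s^{2}\right) 6 = 54 + 6 s^{2}$)
$u^{2}{\left(C{\left(V{\left(-1,0 \right)} \right)},12 \right)} = \left(54 + 6 \cdot 12^{2}\right)^{2} = \left(54 + 6 \cdot 144\right)^{2} = \left(54 + 864\right)^{2} = 918^{2} = 842724$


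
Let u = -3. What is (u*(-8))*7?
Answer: 168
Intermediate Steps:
(u*(-8))*7 = -3*(-8)*7 = 24*7 = 168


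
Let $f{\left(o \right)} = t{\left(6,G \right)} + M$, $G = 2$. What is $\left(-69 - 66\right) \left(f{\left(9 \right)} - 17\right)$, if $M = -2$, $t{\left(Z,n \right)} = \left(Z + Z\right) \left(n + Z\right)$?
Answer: $-10395$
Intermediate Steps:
$t{\left(Z,n \right)} = 2 Z \left(Z + n\right)$
$f{\left(o \right)} = 94$ ($f{\left(o \right)} = 2 \cdot 6 \left(6 + 2\right) - 2 = 2 \cdot 6 \cdot 8 - 2 = 96 - 2 = 94$)
$\left(-69 - 66\right) \left(f{\left(9 \right)} - 17\right) = \left(-69 - 66\right) \left(94 - 17\right) = \left(-135\right) 77 = -10395$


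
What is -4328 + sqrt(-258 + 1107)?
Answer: -4328 + sqrt(849) ≈ -4298.9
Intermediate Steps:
-4328 + sqrt(-258 + 1107) = -4328 + sqrt(849)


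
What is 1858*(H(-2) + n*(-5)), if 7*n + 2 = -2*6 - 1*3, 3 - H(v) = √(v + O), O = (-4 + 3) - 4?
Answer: 196948/7 - 1858*I*√7 ≈ 28135.0 - 4915.8*I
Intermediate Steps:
O = -5 (O = -1 - 4 = -5)
H(v) = 3 - √(-5 + v) (H(v) = 3 - √(v - 5) = 3 - √(-5 + v))
n = -17/7 (n = -2/7 + (-2*6 - 1*3)/7 = -2/7 + (-12 - 3)/7 = -2/7 + (⅐)*(-15) = -2/7 - 15/7 = -17/7 ≈ -2.4286)
1858*(H(-2) + n*(-5)) = 1858*((3 - √(-5 - 2)) - 17/7*(-5)) = 1858*((3 - √(-7)) + 85/7) = 1858*((3 - I*√7) + 85/7) = 1858*(106/7 - I*√7) = 196948/7 - 1858*I*√7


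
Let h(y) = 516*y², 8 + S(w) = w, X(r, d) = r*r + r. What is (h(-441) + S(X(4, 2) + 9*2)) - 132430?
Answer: 100219796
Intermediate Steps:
X(r, d) = r + r² (X(r, d) = r² + r = r + r²)
S(w) = -8 + w
(h(-441) + S(X(4, 2) + 9*2)) - 132430 = (516*(-441)² + (-8 + (4*(1 + 4) + 9*2))) - 132430 = (516*194481 + (-8 + (4*5 + 18))) - 132430 = (100352196 + (-8 + (20 + 18))) - 132430 = (100352196 + (-8 + 38)) - 132430 = (100352196 + 30) - 132430 = 100352226 - 132430 = 100219796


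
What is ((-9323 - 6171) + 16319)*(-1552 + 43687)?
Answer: 34761375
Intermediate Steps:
((-9323 - 6171) + 16319)*(-1552 + 43687) = (-15494 + 16319)*42135 = 825*42135 = 34761375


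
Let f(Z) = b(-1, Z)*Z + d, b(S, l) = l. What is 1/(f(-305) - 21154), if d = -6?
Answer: 1/71865 ≈ 1.3915e-5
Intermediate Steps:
f(Z) = -6 + Z² (f(Z) = Z*Z - 6 = Z² - 6 = -6 + Z²)
1/(f(-305) - 21154) = 1/((-6 + (-305)²) - 21154) = 1/((-6 + 93025) - 21154) = 1/(93019 - 21154) = 1/71865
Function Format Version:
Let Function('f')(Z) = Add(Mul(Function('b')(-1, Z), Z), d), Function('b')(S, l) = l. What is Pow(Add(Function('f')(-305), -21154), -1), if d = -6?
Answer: Rational(1, 71865) ≈ 1.3915e-5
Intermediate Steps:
Function('f')(Z) = Add(-6, Pow(Z, 2)) (Function('f')(Z) = Add(Mul(Z, Z), -6) = Add(Pow(Z, 2), -6) = Add(-6, Pow(Z, 2)))
Pow(Add(Function('f')(-305), -21154), -1) = Pow(Add(Add(-6, Pow(-305, 2)), -21154), -1) = Pow(Add(Add(-6, 93025), -21154), -1) = Pow(Add(93019, -21154), -1) = Pow(71865, -1) = Rational(1, 71865)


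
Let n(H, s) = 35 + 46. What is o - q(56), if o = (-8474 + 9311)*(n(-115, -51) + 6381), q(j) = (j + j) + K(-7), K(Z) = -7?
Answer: 5408589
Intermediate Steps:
n(H, s) = 81
q(j) = -7 + 2*j (q(j) = (j + j) - 7 = 2*j - 7 = -7 + 2*j)
o = 5408694 (o = (-8474 + 9311)*(81 + 6381) = 837*6462 = 5408694)
o - q(56) = 5408694 - (-7 + 2*56) = 5408694 - (-7 + 112) = 5408694 - 1*105 = 5408694 - 105 = 5408589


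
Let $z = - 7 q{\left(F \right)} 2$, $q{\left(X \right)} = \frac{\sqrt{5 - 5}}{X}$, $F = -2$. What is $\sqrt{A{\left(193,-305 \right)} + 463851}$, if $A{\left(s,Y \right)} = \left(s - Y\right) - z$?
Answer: $\sqrt{464349} \approx 681.43$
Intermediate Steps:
$q{\left(X \right)} = 0$ ($q{\left(X \right)} = \frac{\sqrt{0}}{X} = \frac{0}{X} = 0$)
$z = 0$ ($z = \left(-7\right) 0 \cdot 2 = 0 \cdot 2 = 0$)
$A{\left(s,Y \right)} = s - Y$ ($A{\left(s,Y \right)} = \left(s - Y\right) - 0 = \left(s - Y\right) + 0 = s - Y$)
$\sqrt{A{\left(193,-305 \right)} + 463851} = \sqrt{\left(193 - -305\right) + 463851} = \sqrt{\left(193 + 305\right) + 463851} = \sqrt{498 + 463851} = \sqrt{464349}$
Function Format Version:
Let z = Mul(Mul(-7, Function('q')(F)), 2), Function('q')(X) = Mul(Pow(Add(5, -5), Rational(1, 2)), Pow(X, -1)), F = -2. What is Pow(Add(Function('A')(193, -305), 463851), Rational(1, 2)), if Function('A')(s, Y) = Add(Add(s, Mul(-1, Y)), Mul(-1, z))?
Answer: Pow(464349, Rational(1, 2)) ≈ 681.43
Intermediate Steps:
Function('q')(X) = 0 (Function('q')(X) = Mul(Pow(0, Rational(1, 2)), Pow(X, -1)) = Mul(0, Pow(X, -1)) = 0)
z = 0 (z = Mul(Mul(-7, 0), 2) = Mul(0, 2) = 0)
Function('A')(s, Y) = Add(s, Mul(-1, Y)) (Function('A')(s, Y) = Add(Add(s, Mul(-1, Y)), Mul(-1, 0)) = Add(Add(s, Mul(-1, Y)), 0) = Add(s, Mul(-1, Y)))
Pow(Add(Function('A')(193, -305), 463851), Rational(1, 2)) = Pow(Add(Add(193, Mul(-1, -305)), 463851), Rational(1, 2)) = Pow(Add(Add(193, 305), 463851), Rational(1, 2)) = Pow(Add(498, 463851), Rational(1, 2)) = Pow(464349, Rational(1, 2))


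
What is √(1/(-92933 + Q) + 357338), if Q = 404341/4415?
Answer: √60037712166500004316398/409894854 ≈ 597.78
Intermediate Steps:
Q = 404341/4415 (Q = 404341*(1/4415) = 404341/4415 ≈ 91.583)
√(1/(-92933 + Q) + 357338) = √(1/(-92933 + 404341/4415) + 357338) = √(1/(-409894854/4415) + 357338) = √(-4415/409894854 + 357338) = √(146471007334237/409894854) = √60037712166500004316398/409894854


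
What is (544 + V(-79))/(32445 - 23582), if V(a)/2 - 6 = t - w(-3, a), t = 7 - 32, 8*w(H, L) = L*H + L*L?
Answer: -2227/17726 ≈ -0.12563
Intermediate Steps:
w(H, L) = L**2/8 + H*L/8 (w(H, L) = (L*H + L*L)/8 = (H*L + L**2)/8 = (L**2 + H*L)/8 = L**2/8 + H*L/8)
t = -25
V(a) = -38 - a*(-3 + a)/4 (V(a) = 12 + 2*(-25 - a*(-3 + a)/8) = 12 + (-50 - a*(-3 + a)/4) = -38 - a*(-3 + a)/4)
(544 + V(-79))/(32445 - 23582) = (544 + (-38 - 1/4*(-79)*(-3 - 79)))/(32445 - 23582) = (544 + (-38 - 1/4*(-79)*(-82)))/8863 = (544 + (-38 - 3239/2))*(1/8863) = (544 - 3315/2)*(1/8863) = -2227/2*1/8863 = -2227/17726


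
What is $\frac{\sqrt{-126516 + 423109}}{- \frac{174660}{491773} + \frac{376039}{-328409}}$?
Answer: $- \frac{161502679157 \sqrt{296593}}{242285743087} \approx -363.02$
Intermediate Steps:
$\frac{\sqrt{-126516 + 423109}}{- \frac{174660}{491773} + \frac{376039}{-328409}} = \frac{\sqrt{296593}}{\left(-174660\right) \frac{1}{491773} + 376039 \left(- \frac{1}{328409}\right)} = \frac{\sqrt{296593}}{- \frac{174660}{491773} - \frac{376039}{328409}} = \frac{\sqrt{296593}}{- \frac{242285743087}{161502679157}} = \sqrt{296593} \left(- \frac{161502679157}{242285743087}\right) = - \frac{161502679157 \sqrt{296593}}{242285743087}$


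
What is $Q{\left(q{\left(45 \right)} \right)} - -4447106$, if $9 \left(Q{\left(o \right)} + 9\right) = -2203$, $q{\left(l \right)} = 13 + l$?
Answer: $\frac{40021670}{9} \approx 4.4468 \cdot 10^{6}$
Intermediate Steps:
$Q{\left(o \right)} = - \frac{2284}{9}$ ($Q{\left(o \right)} = -9 + \frac{1}{9} \left(-2203\right) = -9 - \frac{2203}{9} = - \frac{2284}{9}$)
$Q{\left(q{\left(45 \right)} \right)} - -4447106 = - \frac{2284}{9} - -4447106 = - \frac{2284}{9} + 4447106 = \frac{40021670}{9}$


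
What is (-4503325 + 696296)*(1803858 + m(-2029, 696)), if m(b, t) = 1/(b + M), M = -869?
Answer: -865284804287609/126 ≈ -6.8673e+12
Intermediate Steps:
m(b, t) = 1/(-869 + b) (m(b, t) = 1/(b - 869) = 1/(-869 + b))
(-4503325 + 696296)*(1803858 + m(-2029, 696)) = (-4503325 + 696296)*(1803858 + 1/(-869 - 2029)) = -3807029*(1803858 + 1/(-2898)) = -3807029*(1803858 - 1/2898) = -3807029*5227580483/2898 = -865284804287609/126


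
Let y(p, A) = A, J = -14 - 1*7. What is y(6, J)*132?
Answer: -2772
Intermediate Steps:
J = -21 (J = -14 - 7 = -21)
y(6, J)*132 = -21*132 = -2772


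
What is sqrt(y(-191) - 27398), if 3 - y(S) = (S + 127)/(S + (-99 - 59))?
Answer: I*sqrt(3336760731)/349 ≈ 165.51*I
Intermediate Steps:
y(S) = 3 - (127 + S)/(-158 + S) (y(S) = 3 - (S + 127)/(S + (-99 - 59)) = 3 - (127 + S)/(S - 158) = 3 - (127 + S)/(-158 + S))
sqrt(y(-191) - 27398) = sqrt((-601 + 2*(-191))/(-158 - 191) - 27398) = sqrt((-601 - 382)/(-349) - 27398) = sqrt(-1/349*(-983) - 27398) = sqrt(983/349 - 27398) = sqrt(-9560919/349) = I*sqrt(3336760731)/349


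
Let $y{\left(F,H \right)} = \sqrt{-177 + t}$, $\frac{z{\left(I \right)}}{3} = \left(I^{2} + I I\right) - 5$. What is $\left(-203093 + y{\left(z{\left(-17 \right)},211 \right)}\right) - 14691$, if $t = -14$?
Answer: $-217784 + i \sqrt{191} \approx -2.1778 \cdot 10^{5} + 13.82 i$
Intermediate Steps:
$z{\left(I \right)} = -15 + 6 I^{2}$ ($z{\left(I \right)} = 3 \left(\left(I^{2} + I I\right) - 5\right) = 3 \left(\left(I^{2} + I^{2}\right) - 5\right) = 3 \left(2 I^{2} - 5\right) = 3 \left(-5 + 2 I^{2}\right) = -15 + 6 I^{2}$)
$y{\left(F,H \right)} = i \sqrt{191}$ ($y{\left(F,H \right)} = \sqrt{-177 - 14} = \sqrt{-191} = i \sqrt{191}$)
$\left(-203093 + y{\left(z{\left(-17 \right)},211 \right)}\right) - 14691 = \left(-203093 + i \sqrt{191}\right) - 14691 = -217784 + i \sqrt{191}$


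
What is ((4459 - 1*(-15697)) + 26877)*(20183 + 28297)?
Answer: 2280159840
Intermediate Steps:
((4459 - 1*(-15697)) + 26877)*(20183 + 28297) = ((4459 + 15697) + 26877)*48480 = (20156 + 26877)*48480 = 47033*48480 = 2280159840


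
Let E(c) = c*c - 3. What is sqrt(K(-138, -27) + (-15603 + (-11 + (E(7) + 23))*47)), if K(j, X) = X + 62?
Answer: I*sqrt(12842) ≈ 113.32*I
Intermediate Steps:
K(j, X) = 62 + X
E(c) = -3 + c**2 (E(c) = c**2 - 3 = -3 + c**2)
sqrt(K(-138, -27) + (-15603 + (-11 + (E(7) + 23))*47)) = sqrt((62 - 27) + (-15603 + (-11 + ((-3 + 7**2) + 23))*47)) = sqrt(35 + (-15603 + (-11 + ((-3 + 49) + 23))*47)) = sqrt(35 + (-15603 + (-11 + (46 + 23))*47)) = sqrt(35 + (-15603 + (-11 + 69)*47)) = sqrt(35 + (-15603 + 58*47)) = sqrt(35 + (-15603 + 2726)) = sqrt(35 - 12877) = sqrt(-12842) = I*sqrt(12842)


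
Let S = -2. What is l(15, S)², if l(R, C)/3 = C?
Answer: 36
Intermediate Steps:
l(R, C) = 3*C
l(15, S)² = (3*(-2))² = (-6)² = 36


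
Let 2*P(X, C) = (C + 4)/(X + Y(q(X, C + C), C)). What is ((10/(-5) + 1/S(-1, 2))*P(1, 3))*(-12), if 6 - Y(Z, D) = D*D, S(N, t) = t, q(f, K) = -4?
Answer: -63/2 ≈ -31.500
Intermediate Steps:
Y(Z, D) = 6 - D² (Y(Z, D) = 6 - D*D = 6 - D²)
P(X, C) = (4 + C)/(2*(6 + X - C²)) (P(X, C) = ((C + 4)/(X + (6 - C²)))/2 = ((4 + C)/(6 + X - C²))/2 = (4 + C)/(2*(6 + X - C²)))
((10/(-5) + 1/S(-1, 2))*P(1, 3))*(-12) = ((10/(-5) + 1/2)*((2 + (½)*3)/(6 + 1 - 1*3²)))*(-12) = ((10*(-⅕) + 1*(½))*((2 + 3/2)/(6 + 1 - 1*9)))*(-12) = ((-2 + ½)*((7/2)/(6 + 1 - 9)))*(-12) = -3*7/(2*(-2)*2)*(-12) = -(-3)*7/(4*2)*(-12) = -3/2*(-7/4)*(-12) = (21/8)*(-12) = -63/2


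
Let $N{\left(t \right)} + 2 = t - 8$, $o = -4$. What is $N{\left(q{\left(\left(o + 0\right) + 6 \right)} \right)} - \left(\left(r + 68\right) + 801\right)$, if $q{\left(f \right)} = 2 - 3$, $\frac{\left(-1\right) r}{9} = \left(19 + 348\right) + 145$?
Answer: $3728$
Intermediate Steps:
$r = -4608$ ($r = - 9 \left(\left(19 + 348\right) + 145\right) = - 9 \left(367 + 145\right) = \left(-9\right) 512 = -4608$)
$q{\left(f \right)} = -1$
$N{\left(t \right)} = -10 + t$ ($N{\left(t \right)} = -2 + \left(t - 8\right) = -2 + \left(-8 + t\right) = -10 + t$)
$N{\left(q{\left(\left(o + 0\right) + 6 \right)} \right)} - \left(\left(r + 68\right) + 801\right) = \left(-10 - 1\right) - \left(\left(-4608 + 68\right) + 801\right) = -11 - \left(-4540 + 801\right) = -11 - -3739 = -11 + 3739 = 3728$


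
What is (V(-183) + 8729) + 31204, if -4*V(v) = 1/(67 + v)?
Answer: 18528913/464 ≈ 39933.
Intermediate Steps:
V(v) = -1/(4*(67 + v))
(V(-183) + 8729) + 31204 = (-1/(268 + 4*(-183)) + 8729) + 31204 = (-1/(268 - 732) + 8729) + 31204 = (-1/(-464) + 8729) + 31204 = (-1*(-1/464) + 8729) + 31204 = (1/464 + 8729) + 31204 = 4050257/464 + 31204 = 18528913/464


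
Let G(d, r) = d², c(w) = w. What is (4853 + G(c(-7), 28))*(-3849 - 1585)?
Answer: -26637468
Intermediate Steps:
(4853 + G(c(-7), 28))*(-3849 - 1585) = (4853 + (-7)²)*(-3849 - 1585) = (4853 + 49)*(-5434) = 4902*(-5434) = -26637468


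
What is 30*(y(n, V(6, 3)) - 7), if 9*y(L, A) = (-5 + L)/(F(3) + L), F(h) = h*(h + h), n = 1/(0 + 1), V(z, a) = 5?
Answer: -12010/57 ≈ -210.70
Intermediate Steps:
n = 1 (n = 1/1 = 1)
F(h) = 2*h**2 (F(h) = h*(2*h) = 2*h**2)
y(L, A) = (-5 + L)/(9*(18 + L)) (y(L, A) = ((-5 + L)/(2*3**2 + L))/9 = ((-5 + L)/(2*9 + L))/9 = ((-5 + L)/(18 + L))/9 = (-5 + L)/(9*(18 + L)))
30*(y(n, V(6, 3)) - 7) = 30*((-5 + 1)/(9*(18 + 1)) - 7) = 30*((1/9)*(-4)/19 - 7) = 30*((1/9)*(1/19)*(-4) - 7) = 30*(-4/171 - 7) = 30*(-1201/171) = -12010/57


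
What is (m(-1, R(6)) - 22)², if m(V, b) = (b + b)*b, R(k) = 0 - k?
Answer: 2500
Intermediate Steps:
R(k) = -k
m(V, b) = 2*b² (m(V, b) = (2*b)*b = 2*b²)
(m(-1, R(6)) - 22)² = (2*(-1*6)² - 22)² = (2*(-6)² - 22)² = (2*36 - 22)² = (72 - 22)² = 50² = 2500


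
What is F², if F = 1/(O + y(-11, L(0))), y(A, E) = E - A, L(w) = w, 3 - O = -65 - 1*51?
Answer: 1/16900 ≈ 5.9172e-5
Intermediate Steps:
O = 119 (O = 3 - (-65 - 1*51) = 3 - (-65 - 51) = 3 - 1*(-116) = 3 + 116 = 119)
F = 1/130 (F = 1/(119 + (0 - 1*(-11))) = 1/(119 + (0 + 11)) = 1/(119 + 11) = 1/130 ≈ 0.0076923)
F² = (1/130)² = 1/16900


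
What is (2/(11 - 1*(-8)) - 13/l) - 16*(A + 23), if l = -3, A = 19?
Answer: -38051/57 ≈ -667.56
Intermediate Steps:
(2/(11 - 1*(-8)) - 13/l) - 16*(A + 23) = (2/(11 - 1*(-8)) - 13/(-3)) - 16*(19 + 23) = (2/(11 + 8) - 13*(-⅓)) - 16*42 = (2/19 + 13/3) - 672 = 253/57 - 672 = -38051/57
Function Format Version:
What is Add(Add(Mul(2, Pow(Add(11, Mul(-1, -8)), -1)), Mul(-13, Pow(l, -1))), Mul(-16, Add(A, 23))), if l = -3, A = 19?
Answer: Rational(-38051, 57) ≈ -667.56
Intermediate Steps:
Add(Add(Mul(2, Pow(Add(11, Mul(-1, -8)), -1)), Mul(-13, Pow(l, -1))), Mul(-16, Add(A, 23))) = Add(Add(Mul(2, Pow(Add(11, Mul(-1, -8)), -1)), Mul(-13, Pow(-3, -1))), Mul(-16, Add(19, 23))) = Add(Add(Mul(2, Pow(Add(11, 8), -1)), Mul(-13, Rational(-1, 3))), Mul(-16, 42)) = Add(Add(Mul(2, Pow(19, -1)), Rational(13, 3)), -672) = Add(Add(Mul(2, Rational(1, 19)), Rational(13, 3)), -672) = Add(Add(Rational(2, 19), Rational(13, 3)), -672) = Add(Rational(253, 57), -672) = Rational(-38051, 57)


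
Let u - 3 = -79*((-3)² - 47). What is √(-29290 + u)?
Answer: I*√26285 ≈ 162.13*I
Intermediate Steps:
u = 3005 (u = 3 - 79*((-3)² - 47) = 3 - 79*(9 - 47) = 3 - 79*(-38) = 3 + 3002 = 3005)
√(-29290 + u) = √(-29290 + 3005) = √(-26285) = I*√26285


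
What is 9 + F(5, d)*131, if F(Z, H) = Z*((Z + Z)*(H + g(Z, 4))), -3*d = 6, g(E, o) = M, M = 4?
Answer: 13109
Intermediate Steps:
g(E, o) = 4
d = -2 (d = -⅓*6 = -2)
F(Z, H) = 2*Z²*(4 + H) (F(Z, H) = Z*((Z + Z)*(H + 4)) = Z*((2*Z)*(4 + H)) = Z*(2*Z*(4 + H)) = 2*Z²*(4 + H))
9 + F(5, d)*131 = 9 + (2*5²*(4 - 2))*131 = 9 + (2*25*2)*131 = 9 + 100*131 = 9 + 13100 = 13109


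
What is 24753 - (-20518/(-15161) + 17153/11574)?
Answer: 4342995884777/175473414 ≈ 24750.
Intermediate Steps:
24753 - (-20518/(-15161) + 17153/11574) = 24753 - (-20518*(-1/15161) + 17153*(1/11574)) = 24753 - (20518/15161 + 17153/11574) = 24753 - 1*497531965/175473414 = 24753 - 497531965/175473414 = 4342995884777/175473414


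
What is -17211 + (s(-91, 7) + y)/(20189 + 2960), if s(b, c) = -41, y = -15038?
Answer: -398432518/23149 ≈ -17212.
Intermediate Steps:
-17211 + (s(-91, 7) + y)/(20189 + 2960) = -17211 + (-41 - 15038)/(20189 + 2960) = -17211 - 15079/23149 = -398432518/23149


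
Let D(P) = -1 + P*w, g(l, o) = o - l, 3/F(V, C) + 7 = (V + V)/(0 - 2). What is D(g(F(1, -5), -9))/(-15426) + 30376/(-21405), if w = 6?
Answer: -623268083/440258040 ≈ -1.4157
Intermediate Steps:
F(V, C) = 3/(-7 - V) (F(V, C) = 3/(-7 + (V + V)/(0 - 2)) = 3/(-7 + (2*V)/(-2)) = 3/(-7 + (2*V)*(-1/2)) = 3/(-7 - V))
D(P) = -1 + 6*P (D(P) = -1 + P*6 = -1 + 6*P)
D(g(F(1, -5), -9))/(-15426) + 30376/(-21405) = (-1 + 6*(-9 - (-3)/(7 + 1)))/(-15426) + 30376/(-21405) = (-1 + 6*(-9 - (-3)/8))*(-1/15426) + 30376*(-1/21405) = (-1 + 6*(-9 - (-3)/8))*(-1/15426) - 30376/21405 = (-1 + 6*(-9 - 1*(-3/8)))*(-1/15426) - 30376/21405 = (-1 + 6*(-9 + 3/8))*(-1/15426) - 30376/21405 = (-1 + 6*(-69/8))*(-1/15426) - 30376/21405 = (-1 - 207/4)*(-1/15426) - 30376/21405 = -211/4*(-1/15426) - 30376/21405 = 211/61704 - 30376/21405 = -623268083/440258040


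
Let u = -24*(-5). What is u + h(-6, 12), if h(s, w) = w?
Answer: 132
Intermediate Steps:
u = 120
u + h(-6, 12) = 120 + 12 = 132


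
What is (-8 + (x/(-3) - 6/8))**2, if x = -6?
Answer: 729/16 ≈ 45.563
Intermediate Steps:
(-8 + (x/(-3) - 6/8))**2 = (-8 + (-6/(-3) - 6/8))**2 = (-8 + (-6*(-1/3) - 6*1/8))**2 = (-8 + (2 - 3/4))**2 = (-8 + 5/4)**2 = (-27/4)**2 = 729/16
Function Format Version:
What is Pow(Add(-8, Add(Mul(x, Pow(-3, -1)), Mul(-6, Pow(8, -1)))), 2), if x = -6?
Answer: Rational(729, 16) ≈ 45.563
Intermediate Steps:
Pow(Add(-8, Add(Mul(x, Pow(-3, -1)), Mul(-6, Pow(8, -1)))), 2) = Pow(Add(-8, Add(Mul(-6, Pow(-3, -1)), Mul(-6, Pow(8, -1)))), 2) = Pow(Add(-8, Add(Mul(-6, Rational(-1, 3)), Mul(-6, Rational(1, 8)))), 2) = Pow(Add(-8, Add(2, Rational(-3, 4))), 2) = Pow(Add(-8, Rational(5, 4)), 2) = Pow(Rational(-27, 4), 2) = Rational(729, 16)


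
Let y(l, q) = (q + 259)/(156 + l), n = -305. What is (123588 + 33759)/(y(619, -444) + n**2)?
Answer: 24388785/14418838 ≈ 1.6915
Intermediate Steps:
y(l, q) = (259 + q)/(156 + l)
(123588 + 33759)/(y(619, -444) + n**2) = (123588 + 33759)/((259 - 444)/(156 + 619) + (-305)**2) = 157347/(-185/775 + 93025) = 157347/((1/775)*(-185) + 93025) = 157347/(-37/155 + 93025) = 157347/(14418838/155) = 157347*(155/14418838) = 24388785/14418838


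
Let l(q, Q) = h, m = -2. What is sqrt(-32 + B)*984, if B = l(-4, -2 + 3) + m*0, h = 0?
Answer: 3936*I*sqrt(2) ≈ 5566.3*I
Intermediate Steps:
l(q, Q) = 0
B = 0 (B = 0 - 2*0 = 0 + 0 = 0)
sqrt(-32 + B)*984 = sqrt(-32 + 0)*984 = sqrt(-32)*984 = (4*I*sqrt(2))*984 = 3936*I*sqrt(2)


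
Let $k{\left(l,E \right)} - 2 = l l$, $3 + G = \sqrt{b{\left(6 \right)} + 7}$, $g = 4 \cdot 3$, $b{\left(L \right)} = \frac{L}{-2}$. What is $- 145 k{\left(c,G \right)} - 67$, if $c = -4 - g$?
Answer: $-37477$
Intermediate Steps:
$b{\left(L \right)} = - \frac{L}{2}$ ($b{\left(L \right)} = L \left(- \frac{1}{2}\right) = - \frac{L}{2}$)
$g = 12$
$c = -16$ ($c = -4 - 12 = -16$)
$G = -1$ ($G = -3 + \sqrt{\left(- \frac{1}{2}\right) 6 + 7} = -3 + \sqrt{-3 + 7} = -3 + \sqrt{4} = -3 + 2 = -1$)
$k{\left(l,E \right)} = 2 + l^{2}$ ($k{\left(l,E \right)} = 2 + l l = 2 + l^{2}$)
$- 145 k{\left(c,G \right)} - 67 = - 145 \left(2 + \left(-16\right)^{2}\right) - 67 = - 145 \left(2 + 256\right) - 67 = \left(-145\right) 258 - 67 = -37410 - 67 = -37477$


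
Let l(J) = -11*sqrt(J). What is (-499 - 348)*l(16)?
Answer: 37268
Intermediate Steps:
(-499 - 348)*l(16) = (-499 - 348)*(-11*sqrt(16)) = -(-9317)*4 = -847*(-44) = 37268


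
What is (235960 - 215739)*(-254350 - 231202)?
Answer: -9818346992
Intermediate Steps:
(235960 - 215739)*(-254350 - 231202) = 20221*(-485552) = -9818346992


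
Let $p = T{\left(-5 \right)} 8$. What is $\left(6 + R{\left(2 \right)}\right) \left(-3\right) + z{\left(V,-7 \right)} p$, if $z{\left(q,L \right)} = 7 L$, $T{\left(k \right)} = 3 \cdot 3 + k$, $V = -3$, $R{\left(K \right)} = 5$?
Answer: $-1601$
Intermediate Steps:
$T{\left(k \right)} = 9 + k$
$p = 32$ ($p = \left(9 - 5\right) 8 = 4 \cdot 8 = 32$)
$\left(6 + R{\left(2 \right)}\right) \left(-3\right) + z{\left(V,-7 \right)} p = \left(6 + 5\right) \left(-3\right) + 7 \left(-7\right) 32 = 11 \left(-3\right) - 1568 = -33 - 1568 = -1601$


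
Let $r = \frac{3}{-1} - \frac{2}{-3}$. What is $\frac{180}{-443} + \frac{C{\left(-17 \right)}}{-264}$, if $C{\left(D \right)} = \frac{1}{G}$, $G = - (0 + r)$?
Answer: $- \frac{111323}{272888} \approx -0.40794$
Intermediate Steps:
$r = - \frac{7}{3}$ ($r = 3 \left(-1\right) - - \frac{2}{3} = -3 + \frac{2}{3} = - \frac{7}{3} \approx -2.3333$)
$G = \frac{7}{3}$ ($G = - (0 - \frac{7}{3}) = \left(-1\right) \left(- \frac{7}{3}\right) = \frac{7}{3} \approx 2.3333$)
$C{\left(D \right)} = \frac{3}{7}$ ($C{\left(D \right)} = \frac{1}{\frac{7}{3}} = \frac{3}{7}$)
$\frac{180}{-443} + \frac{C{\left(-17 \right)}}{-264} = \frac{180}{-443} + \frac{3}{7 \left(-264\right)} = 180 \left(- \frac{1}{443}\right) + \frac{3}{7} \left(- \frac{1}{264}\right) = - \frac{180}{443} - \frac{1}{616} = - \frac{111323}{272888}$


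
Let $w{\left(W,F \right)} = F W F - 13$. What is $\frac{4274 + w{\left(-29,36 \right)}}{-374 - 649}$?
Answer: $\frac{33323}{1023} \approx 32.574$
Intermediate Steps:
$w{\left(W,F \right)} = -13 + W F^{2}$ ($w{\left(W,F \right)} = W F^{2} - 13 = -13 + W F^{2}$)
$\frac{4274 + w{\left(-29,36 \right)}}{-374 - 649} = \frac{4274 - \left(13 + 29 \cdot 36^{2}\right)}{-374 - 649} = \frac{4274 - 37597}{-1023} = \left(4274 - 37597\right) \left(- \frac{1}{1023}\right) = \left(-33323\right) \left(- \frac{1}{1023}\right) = \frac{33323}{1023}$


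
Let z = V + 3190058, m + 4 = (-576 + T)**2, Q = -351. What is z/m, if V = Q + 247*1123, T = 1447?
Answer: 385232/84293 ≈ 4.5702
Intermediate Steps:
V = 277030 (V = -351 + 247*1123 = -351 + 277381 = 277030)
m = 758637 (m = -4 + (-576 + 1447)**2 = -4 + 871**2 = -4 + 758641 = 758637)
z = 3467088 (z = 277030 + 3190058 = 3467088)
z/m = 3467088/758637 = 3467088*(1/758637) = 385232/84293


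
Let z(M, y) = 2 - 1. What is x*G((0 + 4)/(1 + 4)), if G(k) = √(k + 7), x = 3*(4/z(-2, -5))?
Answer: 12*√195/5 ≈ 33.514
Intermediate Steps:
z(M, y) = 1
x = 12 (x = 3*(4/1) = 3*(4*1) = 3*4 = 12)
G(k) = √(7 + k)
x*G((0 + 4)/(1 + 4)) = 12*√(7 + (0 + 4)/(1 + 4)) = 12*√(7 + 4/5) = 12*√(7 + 4*(⅕)) = 12*√(7 + ⅘) = 12*√(39/5) = 12*(√195/5) = 12*√195/5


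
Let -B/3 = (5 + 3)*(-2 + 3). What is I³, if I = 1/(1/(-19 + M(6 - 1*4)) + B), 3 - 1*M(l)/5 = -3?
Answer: -1331/18191447 ≈ -7.3166e-5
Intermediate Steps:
M(l) = 30 (M(l) = 15 - 5*(-3) = 15 + 15 = 30)
B = -24 (B = -3*(5 + 3)*(-2 + 3) = -24 ≈ -24.000)
I = -11/263 (I = 1/(1/(-19 + 30) - 24) = 1/(1/11 - 24) = 1/(-263/11) = -11/263 ≈ -0.041825)
I³ = (-11/263)³ = -1331/18191447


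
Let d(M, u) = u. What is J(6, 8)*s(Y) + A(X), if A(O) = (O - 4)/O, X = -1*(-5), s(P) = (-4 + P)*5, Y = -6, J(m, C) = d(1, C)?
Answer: -1999/5 ≈ -399.80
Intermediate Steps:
J(m, C) = C
s(P) = -20 + 5*P
X = 5
A(O) = (-4 + O)/O
J(6, 8)*s(Y) + A(X) = 8*(-20 + 5*(-6)) + (-4 + 5)/5 = 8*(-20 - 30) + (⅕)*1 = 8*(-50) + ⅕ = -400 + ⅕ = -1999/5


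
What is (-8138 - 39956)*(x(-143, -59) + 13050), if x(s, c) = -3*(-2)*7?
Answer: -629646648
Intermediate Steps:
x(s, c) = 42 (x(s, c) = 6*7 = 42)
(-8138 - 39956)*(x(-143, -59) + 13050) = (-8138 - 39956)*(42 + 13050) = -48094*13092 = -629646648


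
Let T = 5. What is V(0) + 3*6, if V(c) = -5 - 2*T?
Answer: 3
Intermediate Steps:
V(c) = -15 (V(c) = -5 - 2*5 = -5 - 10 = -15)
V(0) + 3*6 = -15 + 3*6 = -15 + 18 = 3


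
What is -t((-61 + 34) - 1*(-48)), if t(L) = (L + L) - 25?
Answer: -17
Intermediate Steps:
t(L) = -25 + 2*L (t(L) = 2*L - 25 = -25 + 2*L)
-t((-61 + 34) - 1*(-48)) = -(-25 + 2*((-61 + 34) - 1*(-48))) = -(-25 + 2*(-27 + 48)) = -(-25 + 2*21) = -(-25 + 42) = -1*17 = -17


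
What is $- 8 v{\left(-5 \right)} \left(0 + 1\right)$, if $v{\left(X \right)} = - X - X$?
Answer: $-80$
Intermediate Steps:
$v{\left(X \right)} = - 2 X$
$- 8 v{\left(-5 \right)} \left(0 + 1\right) = - 8 \left(\left(-2\right) \left(-5\right)\right) \left(0 + 1\right) = \left(-8\right) 10 \cdot 1 = \left(-80\right) 1 = -80$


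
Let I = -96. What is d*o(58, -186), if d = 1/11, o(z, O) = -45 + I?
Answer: -141/11 ≈ -12.818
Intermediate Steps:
o(z, O) = -141 (o(z, O) = -45 - 96 = -141)
d = 1/11 ≈ 0.090909
d*o(58, -186) = (1/11)*(-141) = -141/11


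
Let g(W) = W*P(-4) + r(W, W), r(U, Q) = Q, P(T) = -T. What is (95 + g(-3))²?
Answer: 6400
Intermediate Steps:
g(W) = 5*W (g(W) = W*(-1*(-4)) + W = W*4 + W = 4*W + W = 5*W)
(95 + g(-3))² = (95 + 5*(-3))² = (95 - 15)² = 80² = 6400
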